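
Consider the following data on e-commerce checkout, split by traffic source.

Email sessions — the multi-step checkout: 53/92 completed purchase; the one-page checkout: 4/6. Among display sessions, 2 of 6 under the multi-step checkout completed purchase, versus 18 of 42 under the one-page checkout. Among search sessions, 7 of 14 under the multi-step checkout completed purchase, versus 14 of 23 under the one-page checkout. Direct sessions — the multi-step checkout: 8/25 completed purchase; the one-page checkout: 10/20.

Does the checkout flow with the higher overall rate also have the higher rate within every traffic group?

Email: the multi-step checkout 53/92 = 57.6%, the one-page checkout 4/6 = 66.7% → the one-page checkout
Display: the multi-step checkout 2/6 = 33.3%, the one-page checkout 18/42 = 42.9% → the one-page checkout
Search: the multi-step checkout 7/14 = 50.0%, the one-page checkout 14/23 = 60.9% → the one-page checkout
Direct: the multi-step checkout 8/25 = 32.0%, the one-page checkout 10/20 = 50.0% → the one-page checkout
Overall: the multi-step checkout 70/137 = 51.1%, the one-page checkout 46/91 = 50.5% → the multi-step checkout
The one-page checkout wins each traffic group but the multi-step checkout wins overall — the comparison reverses. The one-page checkout's sessions skew toward display, which has a lower base rate.

No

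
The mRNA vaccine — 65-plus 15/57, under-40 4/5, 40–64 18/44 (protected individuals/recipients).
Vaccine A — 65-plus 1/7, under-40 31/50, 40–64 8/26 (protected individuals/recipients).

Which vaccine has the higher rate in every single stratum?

the mRNA vaccine

65-plus: the mRNA vaccine 15/57 = 26.3%, Vaccine A 1/7 = 14.3% → the mRNA vaccine
Under-40: the mRNA vaccine 4/5 = 80.0%, Vaccine A 31/50 = 62.0% → the mRNA vaccine
40–64: the mRNA vaccine 18/44 = 40.9%, Vaccine A 8/26 = 30.8% → the mRNA vaccine
The mRNA vaccine has the higher rate in all 3 groups.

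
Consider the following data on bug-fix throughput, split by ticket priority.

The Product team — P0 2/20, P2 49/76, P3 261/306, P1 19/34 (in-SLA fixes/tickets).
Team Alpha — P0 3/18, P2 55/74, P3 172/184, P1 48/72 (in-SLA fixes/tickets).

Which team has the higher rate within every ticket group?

P0: the Product team 2/20 = 10.0%, Team Alpha 3/18 = 16.7% → Team Alpha
P2: the Product team 49/76 = 64.5%, Team Alpha 55/74 = 74.3% → Team Alpha
P3: the Product team 261/306 = 85.3%, Team Alpha 172/184 = 93.5% → Team Alpha
P1: the Product team 19/34 = 55.9%, Team Alpha 48/72 = 66.7% → Team Alpha
Team Alpha has the higher rate in all 4 groups.

Team Alpha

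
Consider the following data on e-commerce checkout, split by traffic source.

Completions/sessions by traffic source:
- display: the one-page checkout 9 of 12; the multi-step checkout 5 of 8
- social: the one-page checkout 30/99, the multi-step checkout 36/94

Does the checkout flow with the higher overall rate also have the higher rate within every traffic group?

No

Display: the one-page checkout 9/12 = 75.0%, the multi-step checkout 5/8 = 62.5% → the one-page checkout
Social: the one-page checkout 30/99 = 30.3%, the multi-step checkout 36/94 = 38.3% → the multi-step checkout
Overall: the one-page checkout 39/111 = 35.1%, the multi-step checkout 41/102 = 40.2% → the multi-step checkout
Neither sweeps: the one-page checkout wins 1 of 2 groups, the multi-step checkout wins 1. The multi-step checkout wins overall but not every group — no Simpson reversal.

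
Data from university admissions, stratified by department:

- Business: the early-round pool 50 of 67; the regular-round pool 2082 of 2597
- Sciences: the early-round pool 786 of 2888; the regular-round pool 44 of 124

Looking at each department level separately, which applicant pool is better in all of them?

the regular-round pool

Business: the early-round pool 50/67 = 74.6%, the regular-round pool 2082/2597 = 80.2% → the regular-round pool
Sciences: the early-round pool 786/2888 = 27.2%, the regular-round pool 44/124 = 35.5% → the regular-round pool
The regular-round pool has the higher rate in both groups.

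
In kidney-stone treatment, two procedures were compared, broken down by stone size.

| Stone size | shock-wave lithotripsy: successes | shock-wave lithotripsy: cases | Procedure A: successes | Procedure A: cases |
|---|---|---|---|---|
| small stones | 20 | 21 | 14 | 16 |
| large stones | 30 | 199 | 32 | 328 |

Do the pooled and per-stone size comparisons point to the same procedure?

Yes

Small stones: shock-wave lithotripsy 20/21 = 95.2%, Procedure A 14/16 = 87.5% → shock-wave lithotripsy
Large stones: shock-wave lithotripsy 30/199 = 15.1%, Procedure A 32/328 = 9.8% → shock-wave lithotripsy
Overall: shock-wave lithotripsy 50/220 = 22.7%, Procedure A 46/344 = 13.4% → shock-wave lithotripsy
Shock-wave lithotripsy wins overall and in every stone group — no reversal.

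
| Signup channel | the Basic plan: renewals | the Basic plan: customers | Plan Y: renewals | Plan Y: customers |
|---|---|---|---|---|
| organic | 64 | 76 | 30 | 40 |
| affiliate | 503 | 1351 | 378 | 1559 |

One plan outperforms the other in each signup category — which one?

Organic: the Basic plan 64/76 = 84.2%, Plan Y 30/40 = 75.0% → the Basic plan
Affiliate: the Basic plan 503/1351 = 37.2%, Plan Y 378/1559 = 24.2% → the Basic plan
The Basic plan has the higher rate in both groups.

the Basic plan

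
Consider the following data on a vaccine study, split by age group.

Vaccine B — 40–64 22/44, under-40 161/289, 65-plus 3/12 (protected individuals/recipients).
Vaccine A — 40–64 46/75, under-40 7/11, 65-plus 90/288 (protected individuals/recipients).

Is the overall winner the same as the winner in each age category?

No

40–64: Vaccine B 22/44 = 50.0%, Vaccine A 46/75 = 61.3% → Vaccine A
Under-40: Vaccine B 161/289 = 55.7%, Vaccine A 7/11 = 63.6% → Vaccine A
65-plus: Vaccine B 3/12 = 25.0%, Vaccine A 90/288 = 31.2% → Vaccine A
Overall: Vaccine B 186/345 = 53.9%, Vaccine A 143/374 = 38.2% → Vaccine B
Vaccine A wins each age group but Vaccine B wins overall — the comparison reverses. Vaccine A's recipients skew toward 65-plus, which has a lower base rate.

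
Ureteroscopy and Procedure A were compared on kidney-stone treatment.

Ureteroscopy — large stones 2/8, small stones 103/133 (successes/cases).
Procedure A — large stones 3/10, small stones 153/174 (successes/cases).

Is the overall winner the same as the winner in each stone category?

Yes

Large stones: ureteroscopy 2/8 = 25.0%, Procedure A 3/10 = 30.0% → Procedure A
Small stones: ureteroscopy 103/133 = 77.4%, Procedure A 153/174 = 87.9% → Procedure A
Overall: ureteroscopy 105/141 = 74.5%, Procedure A 156/184 = 84.8% → Procedure A
Procedure A wins overall and in every stone group — no reversal.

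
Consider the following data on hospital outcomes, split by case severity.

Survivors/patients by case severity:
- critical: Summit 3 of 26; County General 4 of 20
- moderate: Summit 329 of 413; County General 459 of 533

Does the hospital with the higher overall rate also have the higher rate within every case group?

Yes

Critical: Summit 3/26 = 11.5%, County General 4/20 = 20.0% → County General
Moderate: Summit 329/413 = 79.7%, County General 459/533 = 86.1% → County General
Overall: Summit 332/439 = 75.6%, County General 463/553 = 83.7% → County General
County General wins overall and in every case group — no reversal.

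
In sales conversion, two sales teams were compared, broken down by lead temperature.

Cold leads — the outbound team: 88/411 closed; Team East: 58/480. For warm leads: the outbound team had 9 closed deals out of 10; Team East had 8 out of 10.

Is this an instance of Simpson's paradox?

No

Cold: the outbound team 88/411 = 21.4%, Team East 58/480 = 12.1% → the outbound team
Warm: the outbound team 9/10 = 90.0%, Team East 8/10 = 80.0% → the outbound team
Overall: the outbound team 97/421 = 23.0%, Team East 66/490 = 13.5% → the outbound team
The outbound team wins overall and in every lead group — no reversal.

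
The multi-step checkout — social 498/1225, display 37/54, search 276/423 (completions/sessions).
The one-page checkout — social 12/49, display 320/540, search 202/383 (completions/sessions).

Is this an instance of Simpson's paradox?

Social: the multi-step checkout 498/1225 = 40.7%, the one-page checkout 12/49 = 24.5% → the multi-step checkout
Display: the multi-step checkout 37/54 = 68.5%, the one-page checkout 320/540 = 59.3% → the multi-step checkout
Search: the multi-step checkout 276/423 = 65.2%, the one-page checkout 202/383 = 52.7% → the multi-step checkout
Overall: the multi-step checkout 811/1702 = 47.6%, the one-page checkout 534/972 = 54.9% → the one-page checkout
The multi-step checkout wins each traffic group but the one-page checkout wins overall — the comparison reverses. The multi-step checkout's sessions skew toward social, which has a lower base rate.

Yes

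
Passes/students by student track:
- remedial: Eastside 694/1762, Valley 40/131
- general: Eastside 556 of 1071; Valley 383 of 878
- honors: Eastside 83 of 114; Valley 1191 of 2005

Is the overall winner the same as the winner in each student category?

No

Remedial: Eastside 694/1762 = 39.4%, Valley 40/131 = 30.5% → Eastside
General: Eastside 556/1071 = 51.9%, Valley 383/878 = 43.6% → Eastside
Honors: Eastside 83/114 = 72.8%, Valley 1191/2005 = 59.4% → Eastside
Overall: Eastside 1333/2947 = 45.2%, Valley 1614/3014 = 53.6% → Valley
Eastside wins each student group but Valley wins overall — the comparison reverses. Eastside's students skew toward remedial, which has a lower base rate.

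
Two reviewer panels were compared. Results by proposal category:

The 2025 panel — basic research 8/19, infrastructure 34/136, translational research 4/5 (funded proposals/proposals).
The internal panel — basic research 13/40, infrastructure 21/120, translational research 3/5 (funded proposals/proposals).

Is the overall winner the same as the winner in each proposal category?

Yes

Basic research: the 2025 panel 8/19 = 42.1%, the internal panel 13/40 = 32.5% → the 2025 panel
Infrastructure: the 2025 panel 34/136 = 25.0%, the internal panel 21/120 = 17.5% → the 2025 panel
Translational research: the 2025 panel 4/5 = 80.0%, the internal panel 3/5 = 60.0% → the 2025 panel
Overall: the 2025 panel 46/160 = 28.8%, the internal panel 37/165 = 22.4% → the 2025 panel
The 2025 panel wins overall and in every proposal group — no reversal.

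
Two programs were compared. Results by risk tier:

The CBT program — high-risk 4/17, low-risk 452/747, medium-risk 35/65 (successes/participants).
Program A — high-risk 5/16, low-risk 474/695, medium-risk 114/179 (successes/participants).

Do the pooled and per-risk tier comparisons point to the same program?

High-risk: the CBT program 4/17 = 23.5%, Program A 5/16 = 31.2% → Program A
Low-risk: the CBT program 452/747 = 60.5%, Program A 474/695 = 68.2% → Program A
Medium-risk: the CBT program 35/65 = 53.8%, Program A 114/179 = 63.7% → Program A
Overall: the CBT program 491/829 = 59.2%, Program A 593/890 = 66.6% → Program A
Program A wins overall and in every risk group — no reversal.

Yes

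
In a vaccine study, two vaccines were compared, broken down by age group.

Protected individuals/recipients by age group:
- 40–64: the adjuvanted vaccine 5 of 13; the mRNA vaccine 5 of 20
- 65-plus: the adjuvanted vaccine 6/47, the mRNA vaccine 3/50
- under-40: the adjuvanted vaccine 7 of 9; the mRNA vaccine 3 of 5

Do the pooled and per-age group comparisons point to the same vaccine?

40–64: the adjuvanted vaccine 5/13 = 38.5%, the mRNA vaccine 5/20 = 25.0% → the adjuvanted vaccine
65-plus: the adjuvanted vaccine 6/47 = 12.8%, the mRNA vaccine 3/50 = 6.0% → the adjuvanted vaccine
Under-40: the adjuvanted vaccine 7/9 = 77.8%, the mRNA vaccine 3/5 = 60.0% → the adjuvanted vaccine
Overall: the adjuvanted vaccine 18/69 = 26.1%, the mRNA vaccine 11/75 = 14.7% → the adjuvanted vaccine
The adjuvanted vaccine wins overall and in every age group — no reversal.

Yes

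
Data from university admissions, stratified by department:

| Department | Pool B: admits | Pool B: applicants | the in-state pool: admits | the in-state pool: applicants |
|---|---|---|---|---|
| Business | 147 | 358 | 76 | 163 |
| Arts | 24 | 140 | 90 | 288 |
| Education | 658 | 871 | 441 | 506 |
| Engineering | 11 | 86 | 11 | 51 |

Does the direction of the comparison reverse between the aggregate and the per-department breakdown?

No

Business: Pool B 147/358 = 41.1%, the in-state pool 76/163 = 46.6% → the in-state pool
Arts: Pool B 24/140 = 17.1%, the in-state pool 90/288 = 31.2% → the in-state pool
Education: Pool B 658/871 = 75.5%, the in-state pool 441/506 = 87.2% → the in-state pool
Engineering: Pool B 11/86 = 12.8%, the in-state pool 11/51 = 21.6% → the in-state pool
Overall: Pool B 840/1455 = 57.7%, the in-state pool 618/1008 = 61.3% → the in-state pool
The in-state pool wins overall and in every department group — no reversal.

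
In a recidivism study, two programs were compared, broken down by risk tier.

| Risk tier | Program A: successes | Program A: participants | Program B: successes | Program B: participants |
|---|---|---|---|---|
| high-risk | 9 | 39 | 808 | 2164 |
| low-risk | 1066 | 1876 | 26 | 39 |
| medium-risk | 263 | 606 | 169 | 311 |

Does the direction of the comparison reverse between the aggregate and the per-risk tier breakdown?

Yes

High-risk: Program A 9/39 = 23.1%, Program B 808/2164 = 37.3% → Program B
Low-risk: Program A 1066/1876 = 56.8%, Program B 26/39 = 66.7% → Program B
Medium-risk: Program A 263/606 = 43.4%, Program B 169/311 = 54.3% → Program B
Overall: Program A 1338/2521 = 53.1%, Program B 1003/2514 = 39.9% → Program A
Program B wins each risk group but Program A wins overall — the comparison reverses. Program B's participants skew toward high-risk, which has a lower base rate.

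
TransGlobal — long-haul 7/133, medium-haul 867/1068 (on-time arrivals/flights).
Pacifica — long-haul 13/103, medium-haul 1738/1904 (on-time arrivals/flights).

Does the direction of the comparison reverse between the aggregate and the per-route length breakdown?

Long-haul: TransGlobal 7/133 = 5.3%, Pacifica 13/103 = 12.6% → Pacifica
Medium-haul: TransGlobal 867/1068 = 81.2%, Pacifica 1738/1904 = 91.3% → Pacifica
Overall: TransGlobal 874/1201 = 72.8%, Pacifica 1751/2007 = 87.2% → Pacifica
Pacifica wins overall and in every route group — no reversal.

No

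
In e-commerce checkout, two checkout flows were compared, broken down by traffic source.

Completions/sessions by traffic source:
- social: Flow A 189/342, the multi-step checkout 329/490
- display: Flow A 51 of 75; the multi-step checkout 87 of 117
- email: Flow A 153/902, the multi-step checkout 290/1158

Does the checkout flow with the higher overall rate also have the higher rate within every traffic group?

Yes

Social: Flow A 189/342 = 55.3%, the multi-step checkout 329/490 = 67.1% → the multi-step checkout
Display: Flow A 51/75 = 68.0%, the multi-step checkout 87/117 = 74.4% → the multi-step checkout
Email: Flow A 153/902 = 17.0%, the multi-step checkout 290/1158 = 25.0% → the multi-step checkout
Overall: Flow A 393/1319 = 29.8%, the multi-step checkout 706/1765 = 40.0% → the multi-step checkout
The multi-step checkout wins overall and in every traffic group — no reversal.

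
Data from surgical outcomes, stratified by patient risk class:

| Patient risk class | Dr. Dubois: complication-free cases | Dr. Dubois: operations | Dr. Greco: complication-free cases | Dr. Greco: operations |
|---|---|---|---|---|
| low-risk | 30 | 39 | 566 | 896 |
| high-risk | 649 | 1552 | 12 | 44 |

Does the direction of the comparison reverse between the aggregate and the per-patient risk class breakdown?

Low-risk: Dr. Dubois 30/39 = 76.9%, Dr. Greco 566/896 = 63.2% → Dr. Dubois
High-risk: Dr. Dubois 649/1552 = 41.8%, Dr. Greco 12/44 = 27.3% → Dr. Dubois
Overall: Dr. Dubois 679/1591 = 42.7%, Dr. Greco 578/940 = 61.5% → Dr. Greco
Dr. Dubois wins each patient risk group but Dr. Greco wins overall — the comparison reverses. Dr. Dubois's operations skew toward high-risk, which has a lower base rate.

Yes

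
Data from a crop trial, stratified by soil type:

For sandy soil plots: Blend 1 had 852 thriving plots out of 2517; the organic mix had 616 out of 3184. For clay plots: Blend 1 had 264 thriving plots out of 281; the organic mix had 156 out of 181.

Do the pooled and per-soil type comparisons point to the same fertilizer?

Yes

Sandy soil: Blend 1 852/2517 = 33.8%, the organic mix 616/3184 = 19.3% → Blend 1
Clay: Blend 1 264/281 = 94.0%, the organic mix 156/181 = 86.2% → Blend 1
Overall: Blend 1 1116/2798 = 39.9%, the organic mix 772/3365 = 22.9% → Blend 1
Blend 1 wins overall and in every soil group — no reversal.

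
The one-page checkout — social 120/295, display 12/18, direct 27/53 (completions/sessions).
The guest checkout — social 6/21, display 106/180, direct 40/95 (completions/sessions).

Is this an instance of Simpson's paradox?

Social: the one-page checkout 120/295 = 40.7%, the guest checkout 6/21 = 28.6% → the one-page checkout
Display: the one-page checkout 12/18 = 66.7%, the guest checkout 106/180 = 58.9% → the one-page checkout
Direct: the one-page checkout 27/53 = 50.9%, the guest checkout 40/95 = 42.1% → the one-page checkout
Overall: the one-page checkout 159/366 = 43.4%, the guest checkout 152/296 = 51.4% → the guest checkout
The one-page checkout wins each traffic group but the guest checkout wins overall — the comparison reverses. The one-page checkout's sessions skew toward social, which has a lower base rate.

Yes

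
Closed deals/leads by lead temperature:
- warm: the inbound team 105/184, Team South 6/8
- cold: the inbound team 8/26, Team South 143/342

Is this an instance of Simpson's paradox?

Warm: the inbound team 105/184 = 57.1%, Team South 6/8 = 75.0% → Team South
Cold: the inbound team 8/26 = 30.8%, Team South 143/342 = 41.8% → Team South
Overall: the inbound team 113/210 = 53.8%, Team South 149/350 = 42.6% → the inbound team
Team South wins each lead group but the inbound team wins overall — the comparison reverses. Team South's leads skew toward cold, which has a lower base rate.

Yes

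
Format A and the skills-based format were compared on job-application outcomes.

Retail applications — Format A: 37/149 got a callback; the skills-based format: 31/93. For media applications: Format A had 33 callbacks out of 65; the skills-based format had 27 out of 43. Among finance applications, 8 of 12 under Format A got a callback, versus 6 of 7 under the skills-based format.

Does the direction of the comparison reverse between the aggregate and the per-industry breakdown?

Retail: Format A 37/149 = 24.8%, the skills-based format 31/93 = 33.3% → the skills-based format
Media: Format A 33/65 = 50.8%, the skills-based format 27/43 = 62.8% → the skills-based format
Finance: Format A 8/12 = 66.7%, the skills-based format 6/7 = 85.7% → the skills-based format
Overall: Format A 78/226 = 34.5%, the skills-based format 64/143 = 44.8% → the skills-based format
The skills-based format wins overall and in every industry group — no reversal.

No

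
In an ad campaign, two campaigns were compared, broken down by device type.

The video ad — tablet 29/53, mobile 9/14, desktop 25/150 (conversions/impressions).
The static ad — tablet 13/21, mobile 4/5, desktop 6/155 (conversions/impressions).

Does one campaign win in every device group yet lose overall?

No

Tablet: the video ad 29/53 = 54.7%, the static ad 13/21 = 61.9% → the static ad
Mobile: the video ad 9/14 = 64.3%, the static ad 4/5 = 80.0% → the static ad
Desktop: the video ad 25/150 = 16.7%, the static ad 6/155 = 3.9% → the video ad
Overall: the video ad 63/217 = 29.0%, the static ad 23/181 = 12.7% → the video ad
Neither sweeps: the video ad wins 1 of 3 groups, the static ad wins 2. The video ad wins overall but not every group — no Simpson reversal.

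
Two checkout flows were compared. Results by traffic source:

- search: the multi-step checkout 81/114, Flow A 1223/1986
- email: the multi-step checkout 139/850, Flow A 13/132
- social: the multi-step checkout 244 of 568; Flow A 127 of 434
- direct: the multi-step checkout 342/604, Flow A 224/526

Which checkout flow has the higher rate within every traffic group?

Search: the multi-step checkout 81/114 = 71.1%, Flow A 1223/1986 = 61.6% → the multi-step checkout
Email: the multi-step checkout 139/850 = 16.4%, Flow A 13/132 = 9.8% → the multi-step checkout
Social: the multi-step checkout 244/568 = 43.0%, Flow A 127/434 = 29.3% → the multi-step checkout
Direct: the multi-step checkout 342/604 = 56.6%, Flow A 224/526 = 42.6% → the multi-step checkout
The multi-step checkout has the higher rate in all 4 groups.

the multi-step checkout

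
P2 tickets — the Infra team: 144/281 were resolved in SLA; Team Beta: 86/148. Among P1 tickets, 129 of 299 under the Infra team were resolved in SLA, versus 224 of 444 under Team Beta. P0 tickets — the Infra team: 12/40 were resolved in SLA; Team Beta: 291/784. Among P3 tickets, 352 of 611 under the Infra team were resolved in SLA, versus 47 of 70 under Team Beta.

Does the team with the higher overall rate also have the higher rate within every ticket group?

P2: the Infra team 144/281 = 51.2%, Team Beta 86/148 = 58.1% → Team Beta
P1: the Infra team 129/299 = 43.1%, Team Beta 224/444 = 50.5% → Team Beta
P0: the Infra team 12/40 = 30.0%, Team Beta 291/784 = 37.1% → Team Beta
P3: the Infra team 352/611 = 57.6%, Team Beta 47/70 = 67.1% → Team Beta
Overall: the Infra team 637/1231 = 51.7%, Team Beta 648/1446 = 44.8% → the Infra team
Team Beta wins each ticket group but the Infra team wins overall — the comparison reverses. Team Beta's tickets skew toward P0, which has a lower base rate.

No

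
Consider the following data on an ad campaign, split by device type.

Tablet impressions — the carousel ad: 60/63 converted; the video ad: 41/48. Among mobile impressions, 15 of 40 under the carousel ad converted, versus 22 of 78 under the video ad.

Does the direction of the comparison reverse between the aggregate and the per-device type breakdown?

Tablet: the carousel ad 60/63 = 95.2%, the video ad 41/48 = 85.4% → the carousel ad
Mobile: the carousel ad 15/40 = 37.5%, the video ad 22/78 = 28.2% → the carousel ad
Overall: the carousel ad 75/103 = 72.8%, the video ad 63/126 = 50.0% → the carousel ad
The carousel ad wins overall and in every device group — no reversal.

No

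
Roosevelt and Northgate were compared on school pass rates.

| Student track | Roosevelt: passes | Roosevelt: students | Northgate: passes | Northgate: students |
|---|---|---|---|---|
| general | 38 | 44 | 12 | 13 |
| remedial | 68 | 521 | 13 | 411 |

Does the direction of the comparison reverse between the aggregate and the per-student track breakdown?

No

General: Roosevelt 38/44 = 86.4%, Northgate 12/13 = 92.3% → Northgate
Remedial: Roosevelt 68/521 = 13.1%, Northgate 13/411 = 3.2% → Roosevelt
Overall: Roosevelt 106/565 = 18.8%, Northgate 25/424 = 5.9% → Roosevelt
Neither sweeps: Roosevelt wins 1 of 2 groups, Northgate wins 1. Roosevelt wins overall but not every group — no Simpson reversal.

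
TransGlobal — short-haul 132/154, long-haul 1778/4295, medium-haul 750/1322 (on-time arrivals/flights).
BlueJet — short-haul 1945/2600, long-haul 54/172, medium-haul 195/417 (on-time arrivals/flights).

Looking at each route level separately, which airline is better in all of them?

Short-haul: TransGlobal 132/154 = 85.7%, BlueJet 1945/2600 = 74.8% → TransGlobal
Long-haul: TransGlobal 1778/4295 = 41.4%, BlueJet 54/172 = 31.4% → TransGlobal
Medium-haul: TransGlobal 750/1322 = 56.7%, BlueJet 195/417 = 46.8% → TransGlobal
TransGlobal has the higher rate in all 3 groups.

TransGlobal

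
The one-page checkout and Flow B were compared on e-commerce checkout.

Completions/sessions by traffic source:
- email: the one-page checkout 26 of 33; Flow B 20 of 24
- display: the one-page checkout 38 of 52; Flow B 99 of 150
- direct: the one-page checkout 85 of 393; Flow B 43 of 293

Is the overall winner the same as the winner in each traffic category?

Email: the one-page checkout 26/33 = 78.8%, Flow B 20/24 = 83.3% → Flow B
Display: the one-page checkout 38/52 = 73.1%, Flow B 99/150 = 66.0% → the one-page checkout
Direct: the one-page checkout 85/393 = 21.6%, Flow B 43/293 = 14.7% → the one-page checkout
Overall: the one-page checkout 149/478 = 31.2%, Flow B 162/467 = 34.7% → Flow B
Neither sweeps: the one-page checkout wins 2 of 3 groups, Flow B wins 1. Flow B wins overall but not every group — no Simpson reversal.

No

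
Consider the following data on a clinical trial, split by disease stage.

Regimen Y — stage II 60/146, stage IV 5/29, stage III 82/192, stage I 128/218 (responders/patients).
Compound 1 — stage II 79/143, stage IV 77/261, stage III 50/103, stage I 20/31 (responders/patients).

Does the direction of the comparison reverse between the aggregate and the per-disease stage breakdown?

Yes

Stage II: Regimen Y 60/146 = 41.1%, Compound 1 79/143 = 55.2% → Compound 1
Stage IV: Regimen Y 5/29 = 17.2%, Compound 1 77/261 = 29.5% → Compound 1
Stage III: Regimen Y 82/192 = 42.7%, Compound 1 50/103 = 48.5% → Compound 1
Stage I: Regimen Y 128/218 = 58.7%, Compound 1 20/31 = 64.5% → Compound 1
Overall: Regimen Y 275/585 = 47.0%, Compound 1 226/538 = 42.0% → Regimen Y
Compound 1 wins each disease group but Regimen Y wins overall — the comparison reverses. Compound 1's patients skew toward stage IV, which has a lower base rate.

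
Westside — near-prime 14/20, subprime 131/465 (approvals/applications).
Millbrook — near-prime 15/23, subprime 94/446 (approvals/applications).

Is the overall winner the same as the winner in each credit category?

Near-prime: Westside 14/20 = 70.0%, Millbrook 15/23 = 65.2% → Westside
Subprime: Westside 131/465 = 28.2%, Millbrook 94/446 = 21.1% → Westside
Overall: Westside 145/485 = 29.9%, Millbrook 109/469 = 23.2% → Westside
Westside wins overall and in every credit group — no reversal.

Yes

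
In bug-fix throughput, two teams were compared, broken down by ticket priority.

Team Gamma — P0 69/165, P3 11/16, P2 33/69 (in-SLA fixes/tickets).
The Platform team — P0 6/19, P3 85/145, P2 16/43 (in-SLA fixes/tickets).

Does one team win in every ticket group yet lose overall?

Yes

P0: Team Gamma 69/165 = 41.8%, the Platform team 6/19 = 31.6% → Team Gamma
P3: Team Gamma 11/16 = 68.8%, the Platform team 85/145 = 58.6% → Team Gamma
P2: Team Gamma 33/69 = 47.8%, the Platform team 16/43 = 37.2% → Team Gamma
Overall: Team Gamma 113/250 = 45.2%, the Platform team 107/207 = 51.7% → the Platform team
Team Gamma wins each ticket group but the Platform team wins overall — the comparison reverses. Team Gamma's tickets skew toward P0, which has a lower base rate.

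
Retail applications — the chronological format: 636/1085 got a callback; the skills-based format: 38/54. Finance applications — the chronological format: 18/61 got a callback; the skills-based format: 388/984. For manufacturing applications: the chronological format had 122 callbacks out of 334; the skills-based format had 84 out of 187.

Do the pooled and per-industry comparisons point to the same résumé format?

No

Retail: the chronological format 636/1085 = 58.6%, the skills-based format 38/54 = 70.4% → the skills-based format
Finance: the chronological format 18/61 = 29.5%, the skills-based format 388/984 = 39.4% → the skills-based format
Manufacturing: the chronological format 122/334 = 36.5%, the skills-based format 84/187 = 44.9% → the skills-based format
Overall: the chronological format 776/1480 = 52.4%, the skills-based format 510/1225 = 41.6% → the chronological format
The skills-based format wins each industry group but the chronological format wins overall — the comparison reverses. The skills-based format's applications skew toward finance, which has a lower base rate.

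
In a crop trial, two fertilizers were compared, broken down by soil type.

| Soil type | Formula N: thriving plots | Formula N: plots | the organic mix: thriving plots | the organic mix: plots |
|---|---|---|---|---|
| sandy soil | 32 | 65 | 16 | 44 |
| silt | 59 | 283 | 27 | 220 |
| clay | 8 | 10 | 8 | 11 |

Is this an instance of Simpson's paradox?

Sandy soil: Formula N 32/65 = 49.2%, the organic mix 16/44 = 36.4% → Formula N
Silt: Formula N 59/283 = 20.8%, the organic mix 27/220 = 12.3% → Formula N
Clay: Formula N 8/10 = 80.0%, the organic mix 8/11 = 72.7% → Formula N
Overall: Formula N 99/358 = 27.7%, the organic mix 51/275 = 18.5% → Formula N
Formula N wins overall and in every soil group — no reversal.

No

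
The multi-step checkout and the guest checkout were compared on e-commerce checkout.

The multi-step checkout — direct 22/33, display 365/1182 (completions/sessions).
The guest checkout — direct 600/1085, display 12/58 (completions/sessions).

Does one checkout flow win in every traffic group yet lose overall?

Yes

Direct: the multi-step checkout 22/33 = 66.7%, the guest checkout 600/1085 = 55.3% → the multi-step checkout
Display: the multi-step checkout 365/1182 = 30.9%, the guest checkout 12/58 = 20.7% → the multi-step checkout
Overall: the multi-step checkout 387/1215 = 31.9%, the guest checkout 612/1143 = 53.5% → the guest checkout
The multi-step checkout wins each traffic group but the guest checkout wins overall — the comparison reverses. The multi-step checkout's sessions skew toward display, which has a lower base rate.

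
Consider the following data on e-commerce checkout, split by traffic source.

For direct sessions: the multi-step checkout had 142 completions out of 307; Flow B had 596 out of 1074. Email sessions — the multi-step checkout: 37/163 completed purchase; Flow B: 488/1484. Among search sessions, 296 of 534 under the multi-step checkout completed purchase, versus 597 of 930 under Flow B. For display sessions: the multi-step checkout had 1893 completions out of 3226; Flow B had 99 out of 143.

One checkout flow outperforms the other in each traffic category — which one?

Direct: the multi-step checkout 142/307 = 46.3%, Flow B 596/1074 = 55.5% → Flow B
Email: the multi-step checkout 37/163 = 22.7%, Flow B 488/1484 = 32.9% → Flow B
Search: the multi-step checkout 296/534 = 55.4%, Flow B 597/930 = 64.2% → Flow B
Display: the multi-step checkout 1893/3226 = 58.7%, Flow B 99/143 = 69.2% → Flow B
Flow B has the higher rate in all 4 groups.

Flow B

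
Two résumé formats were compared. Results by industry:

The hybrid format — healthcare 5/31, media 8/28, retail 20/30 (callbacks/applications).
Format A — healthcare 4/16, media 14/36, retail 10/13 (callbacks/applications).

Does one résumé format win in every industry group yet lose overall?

No

Healthcare: the hybrid format 5/31 = 16.1%, Format A 4/16 = 25.0% → Format A
Media: the hybrid format 8/28 = 28.6%, Format A 14/36 = 38.9% → Format A
Retail: the hybrid format 20/30 = 66.7%, Format A 10/13 = 76.9% → Format A
Overall: the hybrid format 33/89 = 37.1%, Format A 28/65 = 43.1% → Format A
Format A wins overall and in every industry group — no reversal.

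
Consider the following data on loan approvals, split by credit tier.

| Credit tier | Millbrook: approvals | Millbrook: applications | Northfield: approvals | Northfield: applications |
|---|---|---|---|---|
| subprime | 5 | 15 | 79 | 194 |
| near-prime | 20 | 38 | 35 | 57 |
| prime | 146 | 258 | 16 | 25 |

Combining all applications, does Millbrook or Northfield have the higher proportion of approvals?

Subprime: Millbrook 5/15 = 33.3%, Northfield 79/194 = 40.7% → Northfield
Near-prime: Millbrook 20/38 = 52.6%, Northfield 35/57 = 61.4% → Northfield
Prime: Millbrook 146/258 = 56.6%, Northfield 16/25 = 64.0% → Northfield
Overall: Millbrook 171/311 = 55.0%, Northfield 130/276 = 47.1% → Millbrook
(Northfield wins every credit group but Millbrook wins overall — Northfield's applications skew toward the low-rate subprime group.)

Millbrook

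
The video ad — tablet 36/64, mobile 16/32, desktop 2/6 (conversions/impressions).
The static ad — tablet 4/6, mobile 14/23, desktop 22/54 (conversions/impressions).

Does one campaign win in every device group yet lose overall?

Yes

Tablet: the video ad 36/64 = 56.2%, the static ad 4/6 = 66.7% → the static ad
Mobile: the video ad 16/32 = 50.0%, the static ad 14/23 = 60.9% → the static ad
Desktop: the video ad 2/6 = 33.3%, the static ad 22/54 = 40.7% → the static ad
Overall: the video ad 54/102 = 52.9%, the static ad 40/83 = 48.2% → the video ad
The static ad wins each device group but the video ad wins overall — the comparison reverses. The static ad's impressions skew toward desktop, which has a lower base rate.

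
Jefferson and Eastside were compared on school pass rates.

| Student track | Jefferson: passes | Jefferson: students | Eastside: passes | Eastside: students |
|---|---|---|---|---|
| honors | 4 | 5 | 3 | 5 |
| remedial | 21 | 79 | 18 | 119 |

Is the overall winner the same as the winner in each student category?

Yes

Honors: Jefferson 4/5 = 80.0%, Eastside 3/5 = 60.0% → Jefferson
Remedial: Jefferson 21/79 = 26.6%, Eastside 18/119 = 15.1% → Jefferson
Overall: Jefferson 25/84 = 29.8%, Eastside 21/124 = 16.9% → Jefferson
Jefferson wins overall and in every student group — no reversal.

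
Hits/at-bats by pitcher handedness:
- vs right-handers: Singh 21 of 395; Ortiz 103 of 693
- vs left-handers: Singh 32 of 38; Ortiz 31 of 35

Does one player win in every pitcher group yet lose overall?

Vs right-handers: Singh 21/395 = 5.3%, Ortiz 103/693 = 14.9% → Ortiz
Vs left-handers: Singh 32/38 = 84.2%, Ortiz 31/35 = 88.6% → Ortiz
Overall: Singh 53/433 = 12.2%, Ortiz 134/728 = 18.4% → Ortiz
Ortiz wins overall and in every pitcher group — no reversal.

No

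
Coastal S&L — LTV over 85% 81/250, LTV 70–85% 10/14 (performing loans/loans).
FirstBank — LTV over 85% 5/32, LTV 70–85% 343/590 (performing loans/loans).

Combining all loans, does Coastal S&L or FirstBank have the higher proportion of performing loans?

FirstBank

LTV over 85%: Coastal S&L 81/250 = 32.4%, FirstBank 5/32 = 15.6% → Coastal S&L
LTV 70–85%: Coastal S&L 10/14 = 71.4%, FirstBank 343/590 = 58.1% → Coastal S&L
Overall: Coastal S&L 91/264 = 34.5%, FirstBank 348/622 = 55.9% → FirstBank
(Coastal S&L wins every loan-to-value group but FirstBank wins overall — Coastal S&L's loans skew toward the low-rate LTV over 85% group.)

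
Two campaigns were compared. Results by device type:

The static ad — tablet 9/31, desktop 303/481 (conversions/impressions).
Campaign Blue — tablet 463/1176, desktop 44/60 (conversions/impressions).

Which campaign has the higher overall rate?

the static ad

Tablet: the static ad 9/31 = 29.0%, Campaign Blue 463/1176 = 39.4% → Campaign Blue
Desktop: the static ad 303/481 = 63.0%, Campaign Blue 44/60 = 73.3% → Campaign Blue
Overall: the static ad 312/512 = 60.9%, Campaign Blue 507/1236 = 41.0% → the static ad
(Campaign Blue wins every device group but the static ad wins overall — Campaign Blue's impressions skew toward the low-rate tablet group.)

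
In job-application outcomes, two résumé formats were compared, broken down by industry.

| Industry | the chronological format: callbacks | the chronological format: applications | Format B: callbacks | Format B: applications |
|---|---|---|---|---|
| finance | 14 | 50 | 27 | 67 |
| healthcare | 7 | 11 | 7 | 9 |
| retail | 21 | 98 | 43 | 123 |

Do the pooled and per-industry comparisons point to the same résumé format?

Yes

Finance: the chronological format 14/50 = 28.0%, Format B 27/67 = 40.3% → Format B
Healthcare: the chronological format 7/11 = 63.6%, Format B 7/9 = 77.8% → Format B
Retail: the chronological format 21/98 = 21.4%, Format B 43/123 = 35.0% → Format B
Overall: the chronological format 42/159 = 26.4%, Format B 77/199 = 38.7% → Format B
Format B wins overall and in every industry group — no reversal.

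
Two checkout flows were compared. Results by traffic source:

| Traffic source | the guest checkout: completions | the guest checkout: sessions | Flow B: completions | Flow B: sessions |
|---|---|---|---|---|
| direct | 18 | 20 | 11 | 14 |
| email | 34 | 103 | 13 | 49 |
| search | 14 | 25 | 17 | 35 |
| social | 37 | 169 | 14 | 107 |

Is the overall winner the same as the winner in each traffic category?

Yes

Direct: the guest checkout 18/20 = 90.0%, Flow B 11/14 = 78.6% → the guest checkout
Email: the guest checkout 34/103 = 33.0%, Flow B 13/49 = 26.5% → the guest checkout
Search: the guest checkout 14/25 = 56.0%, Flow B 17/35 = 48.6% → the guest checkout
Social: the guest checkout 37/169 = 21.9%, Flow B 14/107 = 13.1% → the guest checkout
Overall: the guest checkout 103/317 = 32.5%, Flow B 55/205 = 26.8% → the guest checkout
The guest checkout wins overall and in every traffic group — no reversal.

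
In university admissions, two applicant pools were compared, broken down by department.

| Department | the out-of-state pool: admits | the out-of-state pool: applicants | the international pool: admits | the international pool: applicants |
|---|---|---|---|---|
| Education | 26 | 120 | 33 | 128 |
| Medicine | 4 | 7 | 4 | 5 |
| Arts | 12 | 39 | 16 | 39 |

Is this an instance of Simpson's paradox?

Education: the out-of-state pool 26/120 = 21.7%, the international pool 33/128 = 25.8% → the international pool
Medicine: the out-of-state pool 4/7 = 57.1%, the international pool 4/5 = 80.0% → the international pool
Arts: the out-of-state pool 12/39 = 30.8%, the international pool 16/39 = 41.0% → the international pool
Overall: the out-of-state pool 42/166 = 25.3%, the international pool 53/172 = 30.8% → the international pool
The international pool wins overall and in every department group — no reversal.

No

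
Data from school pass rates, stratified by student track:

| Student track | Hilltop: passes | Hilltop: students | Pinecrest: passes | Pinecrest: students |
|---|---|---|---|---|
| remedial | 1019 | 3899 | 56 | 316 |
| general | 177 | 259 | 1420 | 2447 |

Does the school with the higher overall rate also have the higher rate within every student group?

No

Remedial: Hilltop 1019/3899 = 26.1%, Pinecrest 56/316 = 17.7% → Hilltop
General: Hilltop 177/259 = 68.3%, Pinecrest 1420/2447 = 58.0% → Hilltop
Overall: Hilltop 1196/4158 = 28.8%, Pinecrest 1476/2763 = 53.4% → Pinecrest
Hilltop wins each student group but Pinecrest wins overall — the comparison reverses. Hilltop's students skew toward remedial, which has a lower base rate.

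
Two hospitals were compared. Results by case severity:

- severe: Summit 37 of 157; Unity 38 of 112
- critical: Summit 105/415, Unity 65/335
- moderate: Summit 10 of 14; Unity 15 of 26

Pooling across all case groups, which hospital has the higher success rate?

Severe: Summit 37/157 = 23.6%, Unity 38/112 = 33.9% → Unity
Critical: Summit 105/415 = 25.3%, Unity 65/335 = 19.4% → Summit
Moderate: Summit 10/14 = 71.4%, Unity 15/26 = 57.7% → Summit
Overall: Summit 152/586 = 25.9%, Unity 118/473 = 24.9% → Summit
(Neither sweeps every case group, but Summit has the higher pooled rate.)

Summit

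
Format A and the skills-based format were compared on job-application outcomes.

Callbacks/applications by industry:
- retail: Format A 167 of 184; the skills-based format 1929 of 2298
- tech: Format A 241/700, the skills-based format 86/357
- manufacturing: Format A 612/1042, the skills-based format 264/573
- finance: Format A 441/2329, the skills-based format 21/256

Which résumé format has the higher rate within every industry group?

Retail: Format A 167/184 = 90.8%, the skills-based format 1929/2298 = 83.9% → Format A
Tech: Format A 241/700 = 34.4%, the skills-based format 86/357 = 24.1% → Format A
Manufacturing: Format A 612/1042 = 58.7%, the skills-based format 264/573 = 46.1% → Format A
Finance: Format A 441/2329 = 18.9%, the skills-based format 21/256 = 8.2% → Format A
Format A has the higher rate in all 4 groups.

Format A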